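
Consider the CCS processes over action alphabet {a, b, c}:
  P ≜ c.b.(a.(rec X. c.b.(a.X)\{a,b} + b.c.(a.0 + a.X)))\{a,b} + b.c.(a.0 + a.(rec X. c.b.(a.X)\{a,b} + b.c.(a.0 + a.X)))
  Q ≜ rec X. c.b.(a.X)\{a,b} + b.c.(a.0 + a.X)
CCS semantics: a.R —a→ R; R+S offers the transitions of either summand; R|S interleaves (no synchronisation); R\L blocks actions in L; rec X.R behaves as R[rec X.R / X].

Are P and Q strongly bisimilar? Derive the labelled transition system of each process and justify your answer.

bisimilar

Reachable graph of P (7 states):
  s0 = c.b.(a.(rec X. c.b.(a.X)\{a,b} + b.c.(a.0 + a.X)))\{a,b} + b.c.(a.0 + a.(rec X. c.b.(a.X)\{a,b} + b.c.(a.0 + a.X))) → --b--▸ s1, --c--▸ s2
  s1 = c.(a.0 + a.(rec X. c.b.(a.X)\{a,b} + b.c.(a.0 + a.X))) → --c--▸ s3
  s2 = b.(a.(rec X. c.b.(a.X)\{a,b} + b.c.(a.0 + a.X)))\{a,b} → --b--▸ s4
  s3 = a.0 + a.(rec X. c.b.(a.X)\{a,b} + b.c.(a.0 + a.X)) → --a--▸ s5, --a--▸ s6
  s4 = (a.(rec X. c.b.(a.X)\{a,b} + b.c.(a.0 + a.X)))\{a,b} → ·
  s5 = 0 → ·
  s6 = rec X. c.b.(a.X)\{a,b} + b.c.(a.0 + a.X) → --b--▸ s1, --c--▸ s2
Reachable graph of Q (6 states):
  t0 = rec X. c.b.(a.X)\{a,b} + b.c.(a.0 + a.X) → --b--▸ t1, --c--▸ t2
  t1 = c.(a.0 + a.(rec X. c.b.(a.X)\{a,b} + b.c.(a.0 + a.X))) → --c--▸ t3
  t2 = b.(a.(rec X. c.b.(a.X)\{a,b} + b.c.(a.0 + a.X)))\{a,b} → --b--▸ t4
  t3 = a.0 + a.(rec X. c.b.(a.X)\{a,b} + b.c.(a.0 + a.X)) → --a--▸ t0, --a--▸ t5
  t4 = (a.(rec X. c.b.(a.X)\{a,b} + b.c.(a.0 + a.X)))\{a,b} → ·
  t5 = 0 → ·
Bisimilarity quotient blocks:
  B0 = {s0, s6, t0}
  B1 = {s1, t1}
  B2 = {s3, t3}
  B3 = {s4, s5, t4, t5}
  B4 = {s2, t2}
s0 ∈ B0, t0 ∈ B0 → same block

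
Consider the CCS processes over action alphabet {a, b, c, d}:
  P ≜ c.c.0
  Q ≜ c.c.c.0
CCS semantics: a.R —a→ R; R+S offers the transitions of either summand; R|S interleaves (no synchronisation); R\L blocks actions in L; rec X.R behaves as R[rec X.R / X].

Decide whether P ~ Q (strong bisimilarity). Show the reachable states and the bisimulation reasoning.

Reachable graph of P (3 states):
  m0 = c.c.0 has moves -c-> m1
  m1 = c.0 has moves -c-> m2
  m2 = 0 has moves ∅
Reachable graph of Q (4 states):
  n0 = c.c.c.0 has moves -c-> n1
  n1 = c.c.0 has moves -c-> n2
  n2 = c.0 has moves -c-> n3
  n3 = 0 has moves ∅
Bisimilarity quotient blocks:
  B0 = {m0, n1}
  B1 = {m1, n2}
  B2 = {m2, n3}
  B3 = {n0}
m0 ∈ B0, n0 ∈ B3 → different blocks

not bisimilar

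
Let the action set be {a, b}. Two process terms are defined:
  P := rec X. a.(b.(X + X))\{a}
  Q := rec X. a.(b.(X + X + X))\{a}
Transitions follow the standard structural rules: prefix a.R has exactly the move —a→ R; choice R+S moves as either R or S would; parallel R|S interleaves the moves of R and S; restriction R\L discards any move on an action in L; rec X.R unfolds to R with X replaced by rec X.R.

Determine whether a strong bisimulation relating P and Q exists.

P ~ Q

P's transition system — 3 states:
  m0 = rec X. a.(b.(X + X))\{a} :: ··a··> m1
  m1 = (b.((rec X. a.(b.(X + X))\{a}) + (rec X. a.(b.(X + X))\{a})))\{a} :: ··b··> m2
  m2 = ((rec X. a.(b.(X + X))\{a}) + (rec X. a.(b.(X + X))\{a}))\{a} :: deadlocked
Q's transition system — 3 states:
  n0 = rec X. a.(b.(X + X + X))\{a} :: ··a··> n1
  n1 = (b.((rec X. a.(b.(X + X + X))\{a}) + (rec X. a.(b.(X + X + X))\{a}) + (rec X. a.(b.(X + X + X))\{a})))\{a} :: ··b··> n2
  n2 = ((rec X. a.(b.(X + X + X))\{a}) + (rec X. a.(b.(X + X + X))\{a}) + (rec X. a.(b.(X + X + X))\{a}))\{a} :: deadlocked
Coarsest stable partition (strong bisimilarity classes):
  B0 = {m0, n0}
  B1 = {m1, n1}
  B2 = {m2, n2}
m0 ∈ B0, n0 ∈ B0 → same block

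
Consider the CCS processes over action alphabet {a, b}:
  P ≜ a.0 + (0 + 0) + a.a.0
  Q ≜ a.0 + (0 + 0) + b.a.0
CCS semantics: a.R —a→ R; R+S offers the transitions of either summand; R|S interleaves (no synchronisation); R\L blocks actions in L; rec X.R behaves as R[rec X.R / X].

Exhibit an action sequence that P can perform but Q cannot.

P's transition system — 3 states:
  u0 = a.0 + (0 + 0) + a.a.0 | --a--▸ u1, --a--▸ u2
  u1 = 0 | deadlocked
  u2 = a.0 | --a--▸ u1
Q's transition system — 3 states:
  v0 = a.0 + (0 + 0) + b.a.0 | --a--▸ v1, --b--▸ v2
  v1 = 0 | deadlocked
  v2 = a.0 | --a--▸ v1
Executing aa from P (initial set {u0}):
  [1] a ⇒ {u1, u2}
  [2] a ⇒ {u1}
  — P admits the full trace.
Executing aa from Q (initial set {v0}):
  [1] a ⇒ {v1}
  [2] a ⇒ ∅ (Q stuck)

aa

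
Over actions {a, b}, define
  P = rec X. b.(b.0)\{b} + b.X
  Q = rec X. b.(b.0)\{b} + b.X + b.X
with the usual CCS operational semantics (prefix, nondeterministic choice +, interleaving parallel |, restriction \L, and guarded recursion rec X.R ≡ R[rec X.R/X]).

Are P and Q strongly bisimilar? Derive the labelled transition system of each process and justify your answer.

bisimilar

LTS(P): 2 reachable states
  p0 = rec X. b.(b.0)\{b} + b.X ⊢ --b--▸ p0, --b--▸ p1
  p1 = (b.0)\{b} ⊢ ∅
LTS(Q): 2 reachable states
  q0 = rec X. b.(b.0)\{b} + b.X + b.X ⊢ --b--▸ q0, --b--▸ q1
  q1 = (b.0)\{b} ⊢ ∅
Partition-refinement fixed point:
  B0 = {p0, q0}
  B1 = {p1, q1}
p0 ∈ B0, q0 ∈ B0 → same block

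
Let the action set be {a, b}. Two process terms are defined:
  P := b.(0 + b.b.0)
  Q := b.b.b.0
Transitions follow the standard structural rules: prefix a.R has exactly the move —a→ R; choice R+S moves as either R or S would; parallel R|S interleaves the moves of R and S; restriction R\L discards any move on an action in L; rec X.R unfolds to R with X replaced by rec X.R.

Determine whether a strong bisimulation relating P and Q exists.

Reachable graph of P (4 states):
  m0 = b.(0 + b.b.0) → -b-> m1
  m1 = 0 + b.b.0 → -b-> m2
  m2 = b.0 → -b-> m3
  m3 = 0 → deadlocked
Reachable graph of Q (4 states):
  n0 = b.b.b.0 → -b-> n1
  n1 = b.b.0 → -b-> n2
  n2 = b.0 → -b-> n3
  n3 = 0 → deadlocked
Bisimilarity quotient blocks:
  B0 = {m0, n0}
  B1 = {m1, n1}
  B2 = {m2, n2}
  B3 = {m3, n3}
m0 ∈ B0, n0 ∈ B0 → same block

YES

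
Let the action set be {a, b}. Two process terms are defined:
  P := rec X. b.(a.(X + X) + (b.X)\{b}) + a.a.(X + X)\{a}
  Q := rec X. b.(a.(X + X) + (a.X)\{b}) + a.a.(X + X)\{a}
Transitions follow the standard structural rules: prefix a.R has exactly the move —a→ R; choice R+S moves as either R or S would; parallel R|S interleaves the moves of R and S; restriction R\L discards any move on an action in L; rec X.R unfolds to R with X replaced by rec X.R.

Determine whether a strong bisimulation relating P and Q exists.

NO

P's transition system — 6 states:
  s0 = rec X. b.(a.(X + X) + (b.X)\{b}) + a.a.(X + X)\{a} has moves ··a··> s1, ··b··> s2
  s1 = a.((rec X. b.(a.(X + X) + (b.X)\{b}) + a.a.(X + X)\{a}) + (rec X. b.(a.(X + X) + (b.X)\{b}) + a.a.(X + X)\{a}))\{a} has moves ··a··> s3
  s2 = a.((rec X. b.(a.(X + X) + (b.X)\{b}) + a.a.(X + X)\{a}) + (rec X. b.(a.(X + X) + (b.X)\{b}) + a.a.(X + X)\{a})) + (b.(rec X. b.(a.(X + X) + (b.X)\{b}) + a.a.(X + X)\{a}))\{b} has moves ··a··> s4
  s3 = ((rec X. b.(a.(X + X) + (b.X)\{b}) + a.a.(X + X)\{a}) + (rec X. b.(a.(X + X) + (b.X)\{b}) + a.a.(X + X)\{a}))\{a} has moves ··b··> s5
  s4 = (rec X. b.(a.(X + X) + (b.X)\{b}) + a.a.(X + X)\{a}) + (rec X. b.(a.(X + X) + (b.X)\{b}) + a.a.(X + X)\{a}) has moves ··a··> s1, ··b··> s2
  s5 = (a.((rec X. b.(a.(X + X) + (b.X)\{b}) + a.a.(X + X)\{a}) + (rec X. b.(a.(X + X) + (b.X)\{b}) + a.a.(X + X)\{a})) + (b.(rec X. b.(a.(X + X) + (b.X)\{b}) + a.a.(X + X)\{a}))\{b})\{a} has moves deadlocked
Q's transition system — 9 states:
  t0 = rec X. b.(a.(X + X) + (a.X)\{b}) + a.a.(X + X)\{a} has moves ··a··> t1, ··b··> t2
  t1 = a.((rec X. b.(a.(X + X) + (a.X)\{b}) + a.a.(X + X)\{a}) + (rec X. b.(a.(X + X) + (a.X)\{b}) + a.a.(X + X)\{a}))\{a} has moves ··a··> t3
  t2 = a.((rec X. b.(a.(X + X) + (a.X)\{b}) + a.a.(X + X)\{a}) + (rec X. b.(a.(X + X) + (a.X)\{b}) + a.a.(X + X)\{a})) + (a.(rec X. b.(a.(X + X) + (a.X)\{b}) + a.a.(X + X)\{a}))\{b} has moves ··a··> t4, ··a··> t5
  t3 = ((rec X. b.(a.(X + X) + (a.X)\{b}) + a.a.(X + X)\{a}) + (rec X. b.(a.(X + X) + (a.X)\{b}) + a.a.(X + X)\{a}))\{a} has moves ··b··> t6
  t4 = (rec X. b.(a.(X + X) + (a.X)\{b}) + a.a.(X + X)\{a}) + (rec X. b.(a.(X + X) + (a.X)\{b}) + a.a.(X + X)\{a}) has moves ··a··> t1, ··b··> t2
  t5 = (rec X. b.(a.(X + X) + (a.X)\{b}) + a.a.(X + X)\{a})\{b} has moves ··a··> t7
  t6 = (a.((rec X. b.(a.(X + X) + (a.X)\{b}) + a.a.(X + X)\{a}) + (rec X. b.(a.(X + X) + (a.X)\{b}) + a.a.(X + X)\{a})) + (a.(rec X. b.(a.(X + X) + (a.X)\{b}) + a.a.(X + X)\{a}))\{b})\{a} has moves deadlocked
  t7 = (a.((rec X. b.(a.(X + X) + (a.X)\{b}) + a.a.(X + X)\{a}) + (rec X. b.(a.(X + X) + (a.X)\{b}) + a.a.(X + X)\{a}))\{a})\{b} has moves ··a··> t8
  t8 = ((rec X. b.(a.(X + X) + (a.X)\{b}) + a.a.(X + X)\{a}) + (rec X. b.(a.(X + X) + (a.X)\{b}) + a.a.(X + X)\{a}))\{a}\{b} has moves deadlocked
Partition-refinement fixed point:
  B0 = {s0, s4}
  B1 = {s2}
  B2 = {s1, t1}
  B3 = {s3, t3}
  B4 = {s5, t6, t8}
  B5 = {t0, t4}
  B6 = {t2}
  B7 = {t5}
  B8 = {t7}
s0 ∈ B0, t0 ∈ B5 → different blocks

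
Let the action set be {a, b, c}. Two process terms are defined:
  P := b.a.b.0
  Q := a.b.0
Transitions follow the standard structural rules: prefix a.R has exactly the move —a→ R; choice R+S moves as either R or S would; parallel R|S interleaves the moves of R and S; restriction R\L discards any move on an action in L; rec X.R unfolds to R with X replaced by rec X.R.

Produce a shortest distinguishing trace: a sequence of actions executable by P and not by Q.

b

P's transition system — 4 states:
  m0 = b.a.b.0 has moves —b→ m1
  m1 = a.b.0 has moves —a→ m2
  m2 = b.0 has moves —b→ m3
  m3 = 0 has moves ·
Q's transition system — 3 states:
  n0 = a.b.0 has moves —a→ n1
  n1 = b.0 has moves —b→ n2
  n2 = 0 has moves ·
Trace ⟨b⟩ through P, begin at {m0}:
  [1] b ⇒ {m1}
  P completes σ.
Trace ⟨b⟩ through Q, begin at {n0}:
  [1] b ⇒ no successor for Q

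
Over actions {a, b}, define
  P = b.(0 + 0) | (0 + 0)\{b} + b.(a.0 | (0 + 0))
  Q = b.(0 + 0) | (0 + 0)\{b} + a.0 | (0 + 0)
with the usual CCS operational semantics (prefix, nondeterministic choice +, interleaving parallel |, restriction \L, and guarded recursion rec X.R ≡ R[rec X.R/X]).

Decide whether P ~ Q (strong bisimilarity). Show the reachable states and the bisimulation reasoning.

NO

P's transition system — 4 states:
  m0 = b.(0 + 0) | (0 + 0)\{b} + b.(a.0 | (0 + 0)) ⊢ --b--▸ m1, --b--▸ m2
  m1 = (0 + 0) | (0 + 0)\{b} ⊢ deadlocked
  m2 = a.0 | (0 + 0) ⊢ --a--▸ m3
  m3 = 0 | (0 + 0) ⊢ deadlocked
Q's transition system — 3 states:
  n0 = b.(0 + 0) | (0 + 0)\{b} + a.0 | (0 + 0) ⊢ --a--▸ n1, --b--▸ n2
  n1 = 0 | (0 + 0) ⊢ deadlocked
  n2 = (0 + 0) | (0 + 0)\{b} ⊢ deadlocked
Bisimilarity quotient blocks:
  B0 = {m0}
  B1 = {m1, m3, n1, n2}
  B2 = {m2}
  B3 = {n0}
m0 ∈ B0, n0 ∈ B3 → different blocks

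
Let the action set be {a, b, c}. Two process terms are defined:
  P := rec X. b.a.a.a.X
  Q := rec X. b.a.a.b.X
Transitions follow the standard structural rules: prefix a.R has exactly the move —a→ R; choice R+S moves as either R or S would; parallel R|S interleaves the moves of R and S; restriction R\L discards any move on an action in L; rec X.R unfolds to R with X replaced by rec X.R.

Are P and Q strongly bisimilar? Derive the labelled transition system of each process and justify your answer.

LTS(P): 4 reachable states
  s0 = rec X. b.a.a.a.X | ··b··> s1
  s1 = a.a.a.(rec X. b.a.a.a.X) | ··a··> s2
  s2 = a.a.(rec X. b.a.a.a.X) | ··a··> s3
  s3 = a.(rec X. b.a.a.a.X) | ··a··> s0
LTS(Q): 4 reachable states
  t0 = rec X. b.a.a.b.X | ··b··> t1
  t1 = a.a.b.(rec X. b.a.a.b.X) | ··a··> t2
  t2 = a.b.(rec X. b.a.a.b.X) | ··a··> t3
  t3 = b.(rec X. b.a.a.b.X) | ··b··> t0
Coarsest stable partition (strong bisimilarity classes):
  B0 = {s0}
  B1 = {s1}
  B2 = {s2}
  B3 = {s3}
  B4 = {t0}
  B5 = {t1}
  B6 = {t2}
  B7 = {t3}
s0 ∈ B0, t0 ∈ B4 → different blocks

not bisimilar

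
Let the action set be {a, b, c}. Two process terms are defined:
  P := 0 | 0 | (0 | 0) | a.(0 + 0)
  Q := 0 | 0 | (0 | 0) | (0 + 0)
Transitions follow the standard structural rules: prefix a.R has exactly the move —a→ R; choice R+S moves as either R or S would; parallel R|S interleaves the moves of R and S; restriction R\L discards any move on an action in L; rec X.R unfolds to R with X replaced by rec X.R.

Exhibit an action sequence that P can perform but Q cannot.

Reachable graph of P (2 states):
  s0 = 0 | 0 | (0 | 0) | a.(0 + 0) has moves =a=> s1
  s1 = 0 | 0 | (0 | 0) | (0 + 0) has moves ·
Reachable graph of Q (1 states):
  t0 = 0 | 0 | (0 | 0) | (0 + 0) has moves ·
Trace ⟨a⟩ through P, begin at {s0}:
  [1] a ⇒ {s1}
  — P admits the full trace.
Trace ⟨a⟩ through Q, begin at {t0}:
  [1] a ⇒ ∅  — Q cannot continue

a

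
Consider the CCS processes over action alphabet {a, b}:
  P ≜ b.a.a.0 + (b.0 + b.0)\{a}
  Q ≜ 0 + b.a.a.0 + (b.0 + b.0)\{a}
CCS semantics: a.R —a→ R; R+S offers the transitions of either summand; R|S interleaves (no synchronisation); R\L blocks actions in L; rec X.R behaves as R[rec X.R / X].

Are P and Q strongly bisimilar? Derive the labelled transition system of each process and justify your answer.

P's transition system — 5 states:
  s0 = b.a.a.0 + (b.0 + b.0)\{a} ⊢ —b→ s1, —b→ s2
  s1 = 0\{a} ⊢ deadlocked
  s2 = a.a.0 ⊢ —a→ s3
  s3 = a.0 ⊢ —a→ s4
  s4 = 0 ⊢ deadlocked
Q's transition system — 5 states:
  t0 = 0 + b.a.a.0 + (b.0 + b.0)\{a} ⊢ —b→ t1, —b→ t2
  t1 = 0\{a} ⊢ deadlocked
  t2 = a.a.0 ⊢ —a→ t3
  t3 = a.0 ⊢ —a→ t4
  t4 = 0 ⊢ deadlocked
Bisimilarity quotient blocks:
  B0 = {s0, t0}
  B1 = {s1, s4, t1, t4}
  B2 = {s2, t2}
  B3 = {s3, t3}
s0 ∈ B0, t0 ∈ B0 → same block

bisimilar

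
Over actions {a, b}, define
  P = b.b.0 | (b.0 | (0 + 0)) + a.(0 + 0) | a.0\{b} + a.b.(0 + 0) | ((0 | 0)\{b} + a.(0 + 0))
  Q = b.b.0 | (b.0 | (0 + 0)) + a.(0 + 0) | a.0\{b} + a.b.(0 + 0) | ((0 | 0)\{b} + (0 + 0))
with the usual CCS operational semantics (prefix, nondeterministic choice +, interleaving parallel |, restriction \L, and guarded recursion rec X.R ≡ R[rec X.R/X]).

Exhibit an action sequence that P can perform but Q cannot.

P's transition system — 14 states:
  p0 = b.b.0 | (b.0 | (0 + 0)) + a.(0 + 0) | a.0\{b} + a.b.(0 + 0) | ((0 | 0)\{b} + a.(0 + 0)) → =a=> p1, =a=> p2, =a=> p3, =a=> p4, =b=> p5, =b=> p6
  p1 = (0 + 0) | a.0\{b} → =a=> p7
  p2 = a.(0 + 0) | 0\{b} → =a=> p7
  p3 = a.b.(0 + 0) | (0 + 0) → =a=> p8
  p4 = b.(0 + 0) | ((0 | 0)\{b} + a.(0 + 0)) → =a=> p8, =b=> p9
  p5 = b.0 | (b.0 | (0 + 0)) → =b=> p10, =b=> p11
  p6 = b.b.0 | (0 | (0 + 0)) → =b=> p11
  p7 = (0 + 0) | 0\{b} → (no moves)
  p8 = b.(0 + 0) | (0 + 0) → =b=> p12
  p9 = (0 + 0) | ((0 | 0)\{b} + a.(0 + 0)) → =a=> p12
  p10 = 0 | (b.0 | (0 + 0)) → =b=> p13
  p11 = b.0 | (0 | (0 + 0)) → =b=> p13
  p12 = (0 + 0) | (0 + 0) → (no moves)
  p13 = 0 | (0 | (0 + 0)) → (no moves)
Q's transition system — 11 states:
  q0 = b.b.0 | (b.0 | (0 + 0)) + a.(0 + 0) | a.0\{b} + a.b.(0 + 0) | ((0 | 0)\{b} + (0 + 0)) → =a=> q1, =a=> q2, =a=> q3, =b=> q4, =b=> q5
  q1 = (0 + 0) | a.0\{b} → =a=> q6
  q2 = a.(0 + 0) | 0\{b} → =a=> q6
  q3 = b.(0 + 0) | ((0 | 0)\{b} + (0 + 0)) → =b=> q7
  q4 = b.0 | (b.0 | (0 + 0)) → =b=> q8, =b=> q9
  q5 = b.b.0 | (0 | (0 + 0)) → =b=> q9
  q6 = (0 + 0) | 0\{b} → (no moves)
  q7 = (0 + 0) | ((0 | 0)\{b} + (0 + 0)) → (no moves)
  q8 = 0 | (b.0 | (0 + 0)) → =b=> q10
  q9 = b.0 | (0 | (0 + 0)) → =b=> q10
  q10 = 0 | (0 | (0 + 0)) → (no moves)
Trace ⟨aab⟩ through P, begin at {p0}:
  after a @ step 1: {p1, p2, p3, p4}
  after a @ step 2: {p7, p8}
  after b @ step 3: {p12}
  ✓ P
Trace ⟨aab⟩ through Q, begin at {q0}:
  after a @ step 1: {q1, q2, q3}
  after a @ step 2: {q6}
  after b @ step 3: ∅ (Q stuck)

aab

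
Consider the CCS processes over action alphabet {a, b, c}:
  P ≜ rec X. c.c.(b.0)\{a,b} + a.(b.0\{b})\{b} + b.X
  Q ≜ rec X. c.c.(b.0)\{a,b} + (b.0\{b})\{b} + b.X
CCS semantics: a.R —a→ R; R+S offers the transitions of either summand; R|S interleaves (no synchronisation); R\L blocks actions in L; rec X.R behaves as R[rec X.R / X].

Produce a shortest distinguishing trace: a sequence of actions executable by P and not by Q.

a

LTS(P): 4 reachable states
  m0 = rec X. c.c.(b.0)\{a,b} + a.(b.0\{b})\{b} + b.X :: =a=> m1, =b=> m0, =c=> m2
  m1 = (b.0\{b})\{b} :: (no moves)
  m2 = c.(b.0)\{a,b} :: =c=> m3
  m3 = (b.0)\{a,b} :: (no moves)
LTS(Q): 3 reachable states
  n0 = rec X. c.c.(b.0)\{a,b} + (b.0\{b})\{b} + b.X :: =b=> n0, =c=> n1
  n1 = c.(b.0)\{a,b} :: =c=> n2
  n2 = (b.0)\{a,b} :: (no moves)
Trace ⟨a⟩ through P, begin at {m0}:
  after a @ step 1: {m1}
  P completes σ.
Trace ⟨a⟩ through Q, begin at {n0}:
  after a @ step 1: ∅ (Q stuck)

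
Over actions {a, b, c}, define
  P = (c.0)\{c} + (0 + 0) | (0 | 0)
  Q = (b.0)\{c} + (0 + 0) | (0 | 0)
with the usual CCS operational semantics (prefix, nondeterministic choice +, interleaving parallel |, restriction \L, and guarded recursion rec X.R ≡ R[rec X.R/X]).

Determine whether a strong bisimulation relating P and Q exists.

LTS(P): 1 reachable states
  u0 = (c.0)\{c} + (0 + 0) | (0 | 0) ⊢ ∅
LTS(Q): 2 reachable states
  v0 = (b.0)\{c} + (0 + 0) | (0 | 0) ⊢ -b-> v1
  v1 = 0\{c} ⊢ ∅
Bisimilarity quotient blocks:
  B0 = {u0, v1}
  B1 = {v0}
u0 ∈ B0, v0 ∈ B1 → different blocks

NO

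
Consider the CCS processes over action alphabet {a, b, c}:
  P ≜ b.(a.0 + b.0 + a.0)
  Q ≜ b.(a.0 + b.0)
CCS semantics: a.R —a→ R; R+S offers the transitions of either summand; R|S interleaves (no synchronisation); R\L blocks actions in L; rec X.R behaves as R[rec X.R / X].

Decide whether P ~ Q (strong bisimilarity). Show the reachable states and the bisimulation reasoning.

bisimilar

Reachable graph of P (3 states):
  u0 = b.(a.0 + b.0 + a.0) | --b--▸ u1
  u1 = a.0 + b.0 + a.0 | --a--▸ u2, --b--▸ u2
  u2 = 0 | deadlocked
Reachable graph of Q (3 states):
  v0 = b.(a.0 + b.0) | --b--▸ v1
  v1 = a.0 + b.0 | --a--▸ v2, --b--▸ v2
  v2 = 0 | deadlocked
Bisimilarity quotient blocks:
  B0 = {u0, v0}
  B1 = {u1, v1}
  B2 = {u2, v2}
u0 ∈ B0, v0 ∈ B0 → same block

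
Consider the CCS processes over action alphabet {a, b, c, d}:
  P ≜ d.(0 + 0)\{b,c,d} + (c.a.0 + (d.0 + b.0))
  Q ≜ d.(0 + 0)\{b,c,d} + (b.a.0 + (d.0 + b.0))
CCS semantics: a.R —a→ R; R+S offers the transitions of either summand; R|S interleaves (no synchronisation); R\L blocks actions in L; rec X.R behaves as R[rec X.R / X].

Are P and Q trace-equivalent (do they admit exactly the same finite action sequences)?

P's transition system — 4 states:
  p0 = d.(0 + 0)\{b,c,d} + (c.a.0 + (d.0 + b.0)) | =b=> p1, =c=> p2, =d=> p1, =d=> p3
  p1 = 0 | (no moves)
  p2 = a.0 | =a=> p1
  p3 = (0 + 0)\{b,c,d} | (no moves)
Q's transition system — 4 states:
  q0 = d.(0 + 0)\{b,c,d} + (b.a.0 + (d.0 + b.0)) | =b=> q1, =b=> q2, =d=> q1, =d=> q3
  q1 = 0 | (no moves)
  q2 = a.0 | =a=> q1
  q3 = (0 + 0)\{b,c,d} | (no moves)
Executing c from P (initial set {p0}):
  step 1 (c): {p2}
  — P admits the full trace.
Executing c from Q (initial set {q0}):
  step 1 (c): no successor for Q

traces(P) ≠ traces(Q) — witness ⟨c⟩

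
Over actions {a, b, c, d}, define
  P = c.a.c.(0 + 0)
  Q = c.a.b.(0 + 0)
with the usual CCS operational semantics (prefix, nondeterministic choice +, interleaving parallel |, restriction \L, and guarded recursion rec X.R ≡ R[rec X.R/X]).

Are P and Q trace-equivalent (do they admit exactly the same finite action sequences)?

traces(P) ≠ traces(Q) — witness ⟨cac⟩

Reachable graph of P (4 states):
  p0 = c.a.c.(0 + 0) | --c--▸ p1
  p1 = a.c.(0 + 0) | --a--▸ p2
  p2 = c.(0 + 0) | --c--▸ p3
  p3 = 0 + 0 | ∅
Reachable graph of Q (4 states):
  q0 = c.a.b.(0 + 0) | --c--▸ q1
  q1 = a.b.(0 + 0) | --a--▸ q2
  q2 = b.(0 + 0) | --b--▸ q3
  q3 = 0 + 0 | ∅
Executing cac from P (initial set {p0}):
  step 1 (c): {p1}
  step 2 (a): {p2}
  step 3 (c): {p3}
  P completes σ.
Executing cac from Q (initial set {q0}):
  step 1 (c): {q1}
  step 2 (a): {q2}
  step 3 (c): ∅ (Q stuck)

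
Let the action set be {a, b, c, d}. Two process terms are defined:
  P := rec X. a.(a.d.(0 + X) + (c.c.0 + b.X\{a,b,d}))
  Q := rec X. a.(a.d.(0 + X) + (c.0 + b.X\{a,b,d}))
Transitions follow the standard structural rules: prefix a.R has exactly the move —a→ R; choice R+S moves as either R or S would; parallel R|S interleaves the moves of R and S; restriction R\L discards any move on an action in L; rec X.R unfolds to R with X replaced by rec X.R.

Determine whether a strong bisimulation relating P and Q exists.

Reachable graph of P (7 states):
  s0 = rec X. a.(a.d.(0 + X) + (c.c.0 + b.X\{a,b,d})) → ··a··> s1
  s1 = a.d.(0 + (rec X. a.(a.d.(0 + X) + (c.c.0 + b.X\{a,b,d})))) + (c.c.0 + b.(rec X. a.(a.d.(0 + X) + (c.c.0 + b.X\{a,b,d})))\{a,b,d}) → ··a··> s2, ··b··> s3, ··c··> s4
  s2 = d.(0 + (rec X. a.(a.d.(0 + X) + (c.c.0 + b.X\{a,b,d})))) → ··d··> s5
  s3 = (rec X. a.(a.d.(0 + X) + (c.c.0 + b.X\{a,b,d})))\{a,b,d} → (no moves)
  s4 = c.0 → ··c··> s6
  s5 = 0 + (rec X. a.(a.d.(0 + X) + (c.c.0 + b.X\{a,b,d}))) → ··a··> s1
  s6 = 0 → (no moves)
Reachable graph of Q (6 states):
  t0 = rec X. a.(a.d.(0 + X) + (c.0 + b.X\{a,b,d})) → ··a··> t1
  t1 = a.d.(0 + (rec X. a.(a.d.(0 + X) + (c.0 + b.X\{a,b,d})))) + (c.0 + b.(rec X. a.(a.d.(0 + X) + (c.0 + b.X\{a,b,d})))\{a,b,d}) → ··a··> t2, ··b··> t3, ··c··> t4
  t2 = d.(0 + (rec X. a.(a.d.(0 + X) + (c.0 + b.X\{a,b,d})))) → ··d··> t5
  t3 = (rec X. a.(a.d.(0 + X) + (c.0 + b.X\{a,b,d})))\{a,b,d} → (no moves)
  t4 = 0 → (no moves)
  t5 = 0 + (rec X. a.(a.d.(0 + X) + (c.0 + b.X\{a,b,d}))) → ··a··> t1
Partition-refinement fixed point:
  B0 = {s0, s5}
  B1 = {s1}
  B2 = {s3, s6, t3, t4}
  B3 = {s2}
  B4 = {s4}
  B5 = {t0, t5}
  B6 = {t1}
  B7 = {t2}
s0 ∈ B0, t0 ∈ B5 → different blocks

P ≁ Q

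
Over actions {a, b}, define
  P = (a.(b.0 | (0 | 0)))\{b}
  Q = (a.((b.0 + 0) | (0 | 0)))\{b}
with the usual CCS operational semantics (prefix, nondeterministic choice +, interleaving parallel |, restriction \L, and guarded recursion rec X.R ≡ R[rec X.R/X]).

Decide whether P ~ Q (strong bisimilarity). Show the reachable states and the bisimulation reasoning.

P's transition system — 2 states:
  s0 = (a.(b.0 | (0 | 0)))\{b} | =a=> s1
  s1 = (b.0 | (0 | 0))\{b} | ·
Q's transition system — 2 states:
  t0 = (a.((b.0 + 0) | (0 | 0)))\{b} | =a=> t1
  t1 = ((b.0 + 0) | (0 | 0))\{b} | ·
Coarsest stable partition (strong bisimilarity classes):
  B0 = {s0, t0}
  B1 = {s1, t1}
s0 ∈ B0, t0 ∈ B0 → same block

YES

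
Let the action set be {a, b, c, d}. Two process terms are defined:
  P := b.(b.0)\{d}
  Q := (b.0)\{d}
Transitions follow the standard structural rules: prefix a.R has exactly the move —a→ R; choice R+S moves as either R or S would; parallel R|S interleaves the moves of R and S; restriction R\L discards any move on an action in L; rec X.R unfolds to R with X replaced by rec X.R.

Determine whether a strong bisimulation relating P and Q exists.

not bisimilar

Reachable graph of P (3 states):
  p0 = b.(b.0)\{d} | --b--▸ p1
  p1 = (b.0)\{d} | --b--▸ p2
  p2 = 0\{d} | (no moves)
Reachable graph of Q (2 states):
  q0 = (b.0)\{d} | --b--▸ q1
  q1 = 0\{d} | (no moves)
Coarsest stable partition (strong bisimilarity classes):
  B0 = {p0}
  B1 = {p1, q0}
  B2 = {p2, q1}
p0 ∈ B0, q0 ∈ B1 → different blocks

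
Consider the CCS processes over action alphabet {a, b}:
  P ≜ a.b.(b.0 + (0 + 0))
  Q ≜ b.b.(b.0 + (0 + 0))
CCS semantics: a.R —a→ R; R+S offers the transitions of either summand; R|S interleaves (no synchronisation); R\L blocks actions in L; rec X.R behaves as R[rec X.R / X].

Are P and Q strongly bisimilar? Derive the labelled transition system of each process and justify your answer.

P ≁ Q

P's transition system — 4 states:
  s0 = a.b.(b.0 + (0 + 0)) has moves —a→ s1
  s1 = b.(b.0 + (0 + 0)) has moves —b→ s2
  s2 = b.0 + (0 + 0) has moves —b→ s3
  s3 = 0 has moves (no moves)
Q's transition system — 4 states:
  t0 = b.b.(b.0 + (0 + 0)) has moves —b→ t1
  t1 = b.(b.0 + (0 + 0)) has moves —b→ t2
  t2 = b.0 + (0 + 0) has moves —b→ t3
  t3 = 0 has moves (no moves)
Coarsest stable partition (strong bisimilarity classes):
  B0 = {s0}
  B1 = {s1, t1}
  B2 = {s2, t2}
  B3 = {s3, t3}
  B4 = {t0}
s0 ∈ B0, t0 ∈ B4 → different blocks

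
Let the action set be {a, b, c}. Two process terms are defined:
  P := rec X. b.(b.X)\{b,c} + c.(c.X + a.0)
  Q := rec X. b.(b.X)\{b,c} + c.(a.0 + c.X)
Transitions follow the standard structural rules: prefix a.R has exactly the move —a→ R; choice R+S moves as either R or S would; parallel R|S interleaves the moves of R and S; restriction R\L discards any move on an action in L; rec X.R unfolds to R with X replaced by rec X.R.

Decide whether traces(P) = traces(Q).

trace-equivalent

Reachable graph of P (4 states):
  m0 = rec X. b.(b.X)\{b,c} + c.(c.X + a.0) → --b--▸ m1, --c--▸ m2
  m1 = (b.(rec X. b.(b.X)\{b,c} + c.(c.X + a.0)))\{b,c} → ∅
  m2 = c.(rec X. b.(b.X)\{b,c} + c.(c.X + a.0)) + a.0 → --a--▸ m3, --c--▸ m0
  m3 = 0 → ∅
Reachable graph of Q (4 states):
  n0 = rec X. b.(b.X)\{b,c} + c.(a.0 + c.X) → --b--▸ n1, --c--▸ n2
  n1 = (b.(rec X. b.(b.X)\{b,c} + c.(a.0 + c.X)))\{b,c} → ∅
  n2 = a.0 + c.(rec X. b.(b.X)\{b,c} + c.(a.0 + c.X)) → --a--▸ n3, --c--▸ n0
  n3 = 0 → ∅
Partition-refinement fixed point:
  B0 = {m0, n0}
  B1 = {m1, m3, n1, n3}
  B2 = {m2, n2}
m0 ∈ B0, n0 ∈ B0 → same block
Bisimilar ⇒ trace-equivalent.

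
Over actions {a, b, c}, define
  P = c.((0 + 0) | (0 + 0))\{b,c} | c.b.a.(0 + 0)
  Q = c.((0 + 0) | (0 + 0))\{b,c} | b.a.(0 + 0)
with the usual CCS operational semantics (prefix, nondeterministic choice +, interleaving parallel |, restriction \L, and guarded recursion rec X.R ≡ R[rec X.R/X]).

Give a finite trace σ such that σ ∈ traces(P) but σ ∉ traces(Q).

Reachable graph of P (8 states):
  m0 = c.((0 + 0) | (0 + 0))\{b,c} | c.b.a.(0 + 0) ⊢ —c→ m1, —c→ m2
  m1 = ((0 + 0) | (0 + 0))\{b,c} | c.b.a.(0 + 0) ⊢ —c→ m3
  m2 = c.((0 + 0) | (0 + 0))\{b,c} | b.a.(0 + 0) ⊢ —b→ m4, —c→ m3
  m3 = ((0 + 0) | (0 + 0))\{b,c} | b.a.(0 + 0) ⊢ —b→ m5
  m4 = c.((0 + 0) | (0 + 0))\{b,c} | a.(0 + 0) ⊢ —a→ m6, —c→ m5
  m5 = ((0 + 0) | (0 + 0))\{b,c} | a.(0 + 0) ⊢ —a→ m7
  m6 = c.((0 + 0) | (0 + 0))\{b,c} | (0 + 0) ⊢ —c→ m7
  m7 = ((0 + 0) | (0 + 0))\{b,c} | (0 + 0) ⊢ stopped
Reachable graph of Q (6 states):
  n0 = c.((0 + 0) | (0 + 0))\{b,c} | b.a.(0 + 0) ⊢ —b→ n1, —c→ n2
  n1 = c.((0 + 0) | (0 + 0))\{b,c} | a.(0 + 0) ⊢ —a→ n3, —c→ n4
  n2 = ((0 + 0) | (0 + 0))\{b,c} | b.a.(0 + 0) ⊢ —b→ n4
  n3 = c.((0 + 0) | (0 + 0))\{b,c} | (0 + 0) ⊢ —c→ n5
  n4 = ((0 + 0) | (0 + 0))\{b,c} | a.(0 + 0) ⊢ —a→ n5
  n5 = ((0 + 0) | (0 + 0))\{b,c} | (0 + 0) ⊢ stopped
Executing cc from P (initial set {m0}):
  [1] c ⇒ {m1, m2}
  [2] c ⇒ {m3}
  ✓ P
Executing cc from Q (initial set {n0}):
  [1] c ⇒ {n2}
  [2] c ⇒ ∅ (Q stuck)

cc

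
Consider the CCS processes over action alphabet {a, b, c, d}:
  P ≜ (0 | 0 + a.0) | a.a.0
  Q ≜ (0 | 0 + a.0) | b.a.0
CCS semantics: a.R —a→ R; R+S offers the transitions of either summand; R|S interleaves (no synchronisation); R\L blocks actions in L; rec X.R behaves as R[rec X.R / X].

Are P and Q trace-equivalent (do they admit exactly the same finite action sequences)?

LTS(P): 6 reachable states
  u0 = (0 | 0 + a.0) | a.a.0 → =a=> u1, =a=> u2
  u1 = (0 | 0 + a.0) | a.0 → =a=> u3, =a=> u4
  u2 = 0 | a.a.0 → =a=> u4
  u3 = (0 | 0 + a.0) | 0 → =a=> u5
  u4 = 0 | a.0 → =a=> u5
  u5 = 0 | 0 → stopped
LTS(Q): 6 reachable states
  v0 = (0 | 0 + a.0) | b.a.0 → =a=> v1, =b=> v2
  v1 = 0 | b.a.0 → =b=> v3
  v2 = (0 | 0 + a.0) | a.0 → =a=> v3, =a=> v4
  v3 = 0 | a.0 → =a=> v5
  v4 = (0 | 0 + a.0) | 0 → =a=> v5
  v5 = 0 | 0 → stopped
Trace ⟨aa⟩ through P, begin at {u0}:
  after a @ step 1: {u1, u2}
  after a @ step 2: {u3, u4}
  P completes σ.
Trace ⟨aa⟩ through Q, begin at {v0}:
  after a @ step 1: {v1}
  after a @ step 2: ∅  — Q cannot continue

trace-distinct — witness ⟨aa⟩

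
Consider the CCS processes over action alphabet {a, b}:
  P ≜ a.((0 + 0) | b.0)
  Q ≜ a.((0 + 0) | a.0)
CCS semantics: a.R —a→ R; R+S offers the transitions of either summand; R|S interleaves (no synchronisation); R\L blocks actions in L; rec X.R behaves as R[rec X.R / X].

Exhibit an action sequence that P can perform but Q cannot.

ab

LTS(P): 3 reachable states
  u0 = a.((0 + 0) | b.0) → --a--▸ u1
  u1 = (0 + 0) | b.0 → --b--▸ u2
  u2 = (0 + 0) | 0 → ∅
LTS(Q): 3 reachable states
  v0 = a.((0 + 0) | a.0) → --a--▸ v1
  v1 = (0 + 0) | a.0 → --a--▸ v2
  v2 = (0 + 0) | 0 → ∅
Executing ab from P (initial set {u0}):
  [1] a ⇒ {u1}
  [2] b ⇒ {u2}
  — P admits the full trace.
Executing ab from Q (initial set {v0}):
  [1] a ⇒ {v1}
  [2] b ⇒ ∅  — Q cannot continue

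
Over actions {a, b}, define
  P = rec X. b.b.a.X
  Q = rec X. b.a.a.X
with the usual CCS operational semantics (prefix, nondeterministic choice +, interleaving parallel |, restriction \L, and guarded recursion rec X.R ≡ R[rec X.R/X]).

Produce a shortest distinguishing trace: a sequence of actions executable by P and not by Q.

LTS(P): 3 reachable states
  s0 = rec X. b.b.a.X → ··b··> s1
  s1 = b.a.(rec X. b.b.a.X) → ··b··> s2
  s2 = a.(rec X. b.b.a.X) → ··a··> s0
LTS(Q): 3 reachable states
  t0 = rec X. b.a.a.X → ··b··> t1
  t1 = a.a.(rec X. b.a.a.X) → ··a··> t2
  t2 = a.(rec X. b.a.a.X) → ··a··> t0
Executing bb from P (initial set {s0}):
  after b @ step 1: {s1}
  after b @ step 2: {s2}
  — P admits the full trace.
Executing bb from Q (initial set {t0}):
  after b @ step 1: {t1}
  after b @ step 2: ∅ (Q stuck)

bb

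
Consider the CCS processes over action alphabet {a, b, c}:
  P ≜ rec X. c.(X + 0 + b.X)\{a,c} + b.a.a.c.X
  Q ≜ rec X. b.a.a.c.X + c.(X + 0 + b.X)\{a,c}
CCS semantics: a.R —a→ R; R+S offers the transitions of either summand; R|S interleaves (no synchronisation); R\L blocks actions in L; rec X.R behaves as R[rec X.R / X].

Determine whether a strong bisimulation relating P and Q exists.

P ~ Q

LTS(P): 7 reachable states
  s0 = rec X. c.(X + 0 + b.X)\{a,c} + b.a.a.c.X :: ··b··> s1, ··c··> s2
  s1 = a.a.c.(rec X. c.(X + 0 + b.X)\{a,c} + b.a.a.c.X) :: ··a··> s3
  s2 = ((rec X. c.(X + 0 + b.X)\{a,c} + b.a.a.c.X) + 0 + b.(rec X. c.(X + 0 + b.X)\{a,c} + b.a.a.c.X))\{a,c} :: ··b··> s4, ··b··> s5
  s3 = a.c.(rec X. c.(X + 0 + b.X)\{a,c} + b.a.a.c.X) :: ··a··> s6
  s4 = (a.a.c.(rec X. c.(X + 0 + b.X)\{a,c} + b.a.a.c.X))\{a,c} :: ∅
  s5 = (rec X. c.(X + 0 + b.X)\{a,c} + b.a.a.c.X)\{a,c} :: ··b··> s4
  s6 = c.(rec X. c.(X + 0 + b.X)\{a,c} + b.a.a.c.X) :: ··c··> s0
LTS(Q): 7 reachable states
  t0 = rec X. b.a.a.c.X + c.(X + 0 + b.X)\{a,c} :: ··b··> t1, ··c··> t2
  t1 = a.a.c.(rec X. b.a.a.c.X + c.(X + 0 + b.X)\{a,c}) :: ··a··> t3
  t2 = ((rec X. b.a.a.c.X + c.(X + 0 + b.X)\{a,c}) + 0 + b.(rec X. b.a.a.c.X + c.(X + 0 + b.X)\{a,c}))\{a,c} :: ··b··> t4, ··b··> t5
  t3 = a.c.(rec X. b.a.a.c.X + c.(X + 0 + b.X)\{a,c}) :: ··a··> t6
  t4 = (a.a.c.(rec X. b.a.a.c.X + c.(X + 0 + b.X)\{a,c}))\{a,c} :: ∅
  t5 = (rec X. b.a.a.c.X + c.(X + 0 + b.X)\{a,c})\{a,c} :: ··b··> t4
  t6 = c.(rec X. b.a.a.c.X + c.(X + 0 + b.X)\{a,c}) :: ··c··> t0
Coarsest stable partition (strong bisimilarity classes):
  B0 = {s0, t0}
  B1 = {s2, t2}
  B2 = {s5, t5}
  B3 = {s4, t4}
  B4 = {s1, t1}
  B5 = {s3, t3}
  B6 = {s6, t6}
s0 ∈ B0, t0 ∈ B0 → same block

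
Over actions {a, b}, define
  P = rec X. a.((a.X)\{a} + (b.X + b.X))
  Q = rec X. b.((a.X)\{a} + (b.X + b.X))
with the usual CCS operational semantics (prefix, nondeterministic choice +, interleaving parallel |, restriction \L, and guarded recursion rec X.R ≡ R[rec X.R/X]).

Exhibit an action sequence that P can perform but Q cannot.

Reachable graph of P (2 states):
  m0 = rec X. a.((a.X)\{a} + (b.X + b.X)) → =a=> m1
  m1 = (a.(rec X. a.((a.X)\{a} + (b.X + b.X))))\{a} + (b.(rec X. a.((a.X)\{a} + (b.X + b.X))) + b.(rec X. a.((a.X)\{a} + (b.X + b.X)))) → =b=> m0
Reachable graph of Q (2 states):
  n0 = rec X. b.((a.X)\{a} + (b.X + b.X)) → =b=> n1
  n1 = (a.(rec X. b.((a.X)\{a} + (b.X + b.X))))\{a} + (b.(rec X. b.((a.X)\{a} + (b.X + b.X))) + b.(rec X. b.((a.X)\{a} + (b.X + b.X)))) → =b=> n0
Executing a from P (initial set {m0}):
  step 1 (a): {m1}
  ✓ P
Executing a from Q (initial set {n0}):
  step 1 (a): ∅ (Q stuck)

a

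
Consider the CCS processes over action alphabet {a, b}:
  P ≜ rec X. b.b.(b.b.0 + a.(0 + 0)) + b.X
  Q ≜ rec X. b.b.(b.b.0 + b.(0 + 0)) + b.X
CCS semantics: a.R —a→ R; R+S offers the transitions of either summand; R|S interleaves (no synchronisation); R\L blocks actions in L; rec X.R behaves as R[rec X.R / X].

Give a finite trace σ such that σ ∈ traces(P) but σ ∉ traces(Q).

Reachable graph of P (6 states):
  p0 = rec X. b.b.(b.b.0 + a.(0 + 0)) + b.X → ··b··> p0, ··b··> p1
  p1 = b.(b.b.0 + a.(0 + 0)) → ··b··> p2
  p2 = b.b.0 + a.(0 + 0) → ··a··> p3, ··b··> p4
  p3 = 0 + 0 → (no moves)
  p4 = b.0 → ··b··> p5
  p5 = 0 → (no moves)
Reachable graph of Q (6 states):
  q0 = rec X. b.b.(b.b.0 + b.(0 + 0)) + b.X → ··b··> q0, ··b··> q1
  q1 = b.(b.b.0 + b.(0 + 0)) → ··b··> q2
  q2 = b.b.0 + b.(0 + 0) → ··b··> q3, ··b··> q4
  q3 = 0 + 0 → (no moves)
  q4 = b.0 → ··b··> q5
  q5 = 0 → (no moves)
Executing bba from P (initial set {p0}):
  step 1 (b): {p0, p1}
  step 2 (b): {p0, p1, p2}
  step 3 (a): {p3}
  — P admits the full trace.
Executing bba from Q (initial set {q0}):
  step 1 (b): {q0, q1}
  step 2 (b): {q0, q1, q2}
  step 3 (a): ∅ (Q stuck)

bba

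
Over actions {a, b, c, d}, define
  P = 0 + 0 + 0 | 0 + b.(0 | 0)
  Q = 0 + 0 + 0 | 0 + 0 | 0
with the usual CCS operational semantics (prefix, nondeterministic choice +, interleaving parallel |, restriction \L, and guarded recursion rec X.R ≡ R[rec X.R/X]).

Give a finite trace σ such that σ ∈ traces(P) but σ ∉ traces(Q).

P's transition system — 2 states:
  s0 = 0 + 0 + 0 | 0 + b.(0 | 0) :: -b-> s1
  s1 = 0 | 0 :: stopped
Q's transition system — 1 states:
  t0 = 0 + 0 + 0 | 0 + 0 | 0 :: stopped
Trace ⟨b⟩ through P, begin at {s0}:
  step 1 (b): {s1}
  ✓ P
Trace ⟨b⟩ through Q, begin at {t0}:
  step 1 (b): no successor for Q

b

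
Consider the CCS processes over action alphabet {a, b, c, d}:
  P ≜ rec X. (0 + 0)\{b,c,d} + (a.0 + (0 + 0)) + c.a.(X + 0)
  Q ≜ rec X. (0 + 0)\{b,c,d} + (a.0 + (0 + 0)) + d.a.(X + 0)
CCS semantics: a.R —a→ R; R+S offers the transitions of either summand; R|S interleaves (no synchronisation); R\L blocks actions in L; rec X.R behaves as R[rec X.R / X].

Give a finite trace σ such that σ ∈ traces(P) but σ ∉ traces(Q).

c

P's transition system — 4 states:
  u0 = rec X. (0 + 0)\{b,c,d} + (a.0 + (0 + 0)) + c.a.(X + 0) ⊢ =a=> u1, =c=> u2
  u1 = 0 ⊢ ∅
  u2 = a.((rec X. (0 + 0)\{b,c,d} + (a.0 + (0 + 0)) + c.a.(X + 0)) + 0) ⊢ =a=> u3
  u3 = (rec X. (0 + 0)\{b,c,d} + (a.0 + (0 + 0)) + c.a.(X + 0)) + 0 ⊢ =a=> u1, =c=> u2
Q's transition system — 4 states:
  v0 = rec X. (0 + 0)\{b,c,d} + (a.0 + (0 + 0)) + d.a.(X + 0) ⊢ =a=> v1, =d=> v2
  v1 = 0 ⊢ ∅
  v2 = a.((rec X. (0 + 0)\{b,c,d} + (a.0 + (0 + 0)) + d.a.(X + 0)) + 0) ⊢ =a=> v3
  v3 = (rec X. (0 + 0)\{b,c,d} + (a.0 + (0 + 0)) + d.a.(X + 0)) + 0 ⊢ =a=> v1, =d=> v2
Executing c from P (initial set {u0}):
  [1] c ⇒ {u2}
  P completes σ.
Executing c from Q (initial set {v0}):
  [1] c ⇒ ∅ (Q stuck)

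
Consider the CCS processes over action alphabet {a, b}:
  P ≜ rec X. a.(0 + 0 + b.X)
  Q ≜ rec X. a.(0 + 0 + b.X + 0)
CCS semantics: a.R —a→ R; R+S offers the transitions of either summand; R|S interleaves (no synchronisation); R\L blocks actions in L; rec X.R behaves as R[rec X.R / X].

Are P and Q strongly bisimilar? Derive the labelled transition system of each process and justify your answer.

bisimilar

LTS(P): 2 reachable states
  p0 = rec X. a.(0 + 0 + b.X) | --a--▸ p1
  p1 = 0 + 0 + b.(rec X. a.(0 + 0 + b.X)) | --b--▸ p0
LTS(Q): 2 reachable states
  q0 = rec X. a.(0 + 0 + b.X + 0) | --a--▸ q1
  q1 = 0 + 0 + b.(rec X. a.(0 + 0 + b.X + 0)) + 0 | --b--▸ q0
Bisimilarity quotient blocks:
  B0 = {p0, q0}
  B1 = {p1, q1}
p0 ∈ B0, q0 ∈ B0 → same block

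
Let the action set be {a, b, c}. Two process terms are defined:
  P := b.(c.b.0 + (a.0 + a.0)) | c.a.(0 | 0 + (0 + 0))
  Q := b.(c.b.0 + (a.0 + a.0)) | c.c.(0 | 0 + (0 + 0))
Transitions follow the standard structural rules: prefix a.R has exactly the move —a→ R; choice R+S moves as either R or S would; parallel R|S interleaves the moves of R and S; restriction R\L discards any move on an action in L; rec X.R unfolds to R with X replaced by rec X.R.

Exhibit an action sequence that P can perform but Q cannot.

LTS(P): 12 reachable states
  u0 = b.(c.b.0 + (a.0 + a.0)) | c.a.(0 | 0 + (0 + 0)) has moves -b-> u1, -c-> u2
  u1 = (c.b.0 + (a.0 + a.0)) | c.a.(0 | 0 + (0 + 0)) has moves -a-> u3, -c-> u4, -c-> u5
  u2 = b.(c.b.0 + (a.0 + a.0)) | a.(0 | 0 + (0 + 0)) has moves -a-> u6, -b-> u4
  u3 = 0 | c.a.(0 | 0 + (0 + 0)) has moves -c-> u7
  u4 = (c.b.0 + (a.0 + a.0)) | a.(0 | 0 + (0 + 0)) has moves -a-> u7, -a-> u8, -c-> u9
  u5 = b.0 | c.a.(0 | 0 + (0 + 0)) has moves -b-> u3, -c-> u9
  u6 = b.(c.b.0 + (a.0 + a.0)) | (0 | 0 + (0 + 0)) has moves -b-> u8
  u7 = 0 | a.(0 | 0 + (0 + 0)) has moves -a-> u10
  u8 = (c.b.0 + (a.0 + a.0)) | (0 | 0 + (0 + 0)) has moves -a-> u10, -c-> u11
  u9 = b.0 | a.(0 | 0 + (0 + 0)) has moves -a-> u11, -b-> u7
  u10 = 0 | (0 | 0 + (0 + 0)) has moves (no moves)
  u11 = b.0 | (0 | 0 + (0 + 0)) has moves -b-> u10
LTS(Q): 12 reachable states
  v0 = b.(c.b.0 + (a.0 + a.0)) | c.c.(0 | 0 + (0 + 0)) has moves -b-> v1, -c-> v2
  v1 = (c.b.0 + (a.0 + a.0)) | c.c.(0 | 0 + (0 + 0)) has moves -a-> v3, -c-> v4, -c-> v5
  v2 = b.(c.b.0 + (a.0 + a.0)) | c.(0 | 0 + (0 + 0)) has moves -b-> v4, -c-> v6
  v3 = 0 | c.c.(0 | 0 + (0 + 0)) has moves -c-> v7
  v4 = (c.b.0 + (a.0 + a.0)) | c.(0 | 0 + (0 + 0)) has moves -a-> v7, -c-> v8, -c-> v9
  v5 = b.0 | c.c.(0 | 0 + (0 + 0)) has moves -b-> v3, -c-> v9
  v6 = b.(c.b.0 + (a.0 + a.0)) | (0 | 0 + (0 + 0)) has moves -b-> v8
  v7 = 0 | c.(0 | 0 + (0 + 0)) has moves -c-> v10
  v8 = (c.b.0 + (a.0 + a.0)) | (0 | 0 + (0 + 0)) has moves -a-> v10, -c-> v11
  v9 = b.0 | c.(0 | 0 + (0 + 0)) has moves -b-> v7, -c-> v11
  v10 = 0 | (0 | 0 + (0 + 0)) has moves (no moves)
  v11 = b.0 | (0 | 0 + (0 + 0)) has moves -b-> v10
Trace ⟨ca⟩ through P, begin at {u0}:
  after c @ step 1: {u2}
  after a @ step 2: {u6}
  ✓ P
Trace ⟨ca⟩ through Q, begin at {v0}:
  after c @ step 1: {v2}
  after a @ step 2: no successor for Q

ca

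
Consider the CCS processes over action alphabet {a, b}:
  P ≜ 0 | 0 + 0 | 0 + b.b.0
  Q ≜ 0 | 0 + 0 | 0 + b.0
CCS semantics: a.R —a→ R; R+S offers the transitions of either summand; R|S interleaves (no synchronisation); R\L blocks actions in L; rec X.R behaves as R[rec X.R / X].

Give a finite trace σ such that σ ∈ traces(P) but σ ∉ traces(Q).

P's transition system — 3 states:
  p0 = 0 | 0 + 0 | 0 + b.b.0 :: =b=> p1
  p1 = b.0 :: =b=> p2
  p2 = 0 :: ∅
Q's transition system — 2 states:
  q0 = 0 | 0 + 0 | 0 + b.0 :: =b=> q1
  q1 = 0 :: ∅
Trace ⟨bb⟩ through P, begin at {p0}:
  after b @ step 1: {p1}
  after b @ step 2: {p2}
  ✓ P
Trace ⟨bb⟩ through Q, begin at {q0}:
  after b @ step 1: {q1}
  after b @ step 2: no successor for Q

bb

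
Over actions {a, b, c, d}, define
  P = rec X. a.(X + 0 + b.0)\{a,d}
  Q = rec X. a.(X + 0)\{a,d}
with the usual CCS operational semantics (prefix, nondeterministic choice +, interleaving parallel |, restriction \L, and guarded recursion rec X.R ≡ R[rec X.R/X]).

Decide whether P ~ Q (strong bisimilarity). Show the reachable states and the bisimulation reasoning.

NO

LTS(P): 3 reachable states
  u0 = rec X. a.(X + 0 + b.0)\{a,d} → ··a··> u1
  u1 = ((rec X. a.(X + 0 + b.0)\{a,d}) + 0 + b.0)\{a,d} → ··b··> u2
  u2 = 0\{a,d} → (no moves)
LTS(Q): 2 reachable states
  v0 = rec X. a.(X + 0)\{a,d} → ··a··> v1
  v1 = ((rec X. a.(X + 0)\{a,d}) + 0)\{a,d} → (no moves)
Bisimilarity quotient blocks:
  B0 = {u0}
  B1 = {u1}
  B2 = {u2, v1}
  B3 = {v0}
u0 ∈ B0, v0 ∈ B3 → different blocks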